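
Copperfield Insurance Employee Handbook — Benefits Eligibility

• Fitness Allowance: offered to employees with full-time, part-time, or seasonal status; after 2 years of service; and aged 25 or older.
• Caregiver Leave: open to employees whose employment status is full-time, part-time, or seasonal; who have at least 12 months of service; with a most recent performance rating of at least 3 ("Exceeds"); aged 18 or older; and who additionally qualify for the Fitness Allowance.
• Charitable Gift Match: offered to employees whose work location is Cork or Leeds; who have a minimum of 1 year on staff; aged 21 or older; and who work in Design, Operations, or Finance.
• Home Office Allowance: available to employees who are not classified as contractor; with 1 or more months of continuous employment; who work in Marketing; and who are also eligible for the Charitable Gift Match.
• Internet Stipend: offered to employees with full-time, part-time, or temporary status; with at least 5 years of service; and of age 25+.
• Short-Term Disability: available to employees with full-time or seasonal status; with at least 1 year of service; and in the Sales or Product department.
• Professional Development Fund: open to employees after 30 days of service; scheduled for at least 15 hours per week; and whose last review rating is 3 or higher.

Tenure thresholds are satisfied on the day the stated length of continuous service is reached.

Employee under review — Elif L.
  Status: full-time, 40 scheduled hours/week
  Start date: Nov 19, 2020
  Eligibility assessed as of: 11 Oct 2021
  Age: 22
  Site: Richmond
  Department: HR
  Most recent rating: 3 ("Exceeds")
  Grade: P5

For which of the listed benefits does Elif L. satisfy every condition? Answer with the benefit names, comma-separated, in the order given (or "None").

Professional Development Fund

Service from Nov 19, 2020 to 11 Oct 2021: 326 days.
Fitness Allowance — status full-time ✓; service 326 days < 2 years (≈730 days) ✗ → not eligible.
Caregiver Leave — status full-time ✓; service 326 days < 12 months (≈360 days) ✗ → not eligible.
Charitable Gift Match — site Richmond ✗ (not Cork or Leeds) → not eligible.
Home Office Allowance — status full-time ✓ (not excluded); service 326 days ≥ 1 month (≈30 days) ✓; dept HR ✗ → not eligible.
Internet Stipend — status full-time ✓; service 326 days < 5 years (≈1825 days) ✗ → not eligible.
Short-Term Disability — status full-time ✓; service 326 days < 1 year (≈365 days) ✗ → not eligible.
Professional Development Fund — service 326 days ≥ 30 days ✓; 40 hrs/wk ≥ 15 ✓; rating 3 ≥ 3 ✓ → eligible.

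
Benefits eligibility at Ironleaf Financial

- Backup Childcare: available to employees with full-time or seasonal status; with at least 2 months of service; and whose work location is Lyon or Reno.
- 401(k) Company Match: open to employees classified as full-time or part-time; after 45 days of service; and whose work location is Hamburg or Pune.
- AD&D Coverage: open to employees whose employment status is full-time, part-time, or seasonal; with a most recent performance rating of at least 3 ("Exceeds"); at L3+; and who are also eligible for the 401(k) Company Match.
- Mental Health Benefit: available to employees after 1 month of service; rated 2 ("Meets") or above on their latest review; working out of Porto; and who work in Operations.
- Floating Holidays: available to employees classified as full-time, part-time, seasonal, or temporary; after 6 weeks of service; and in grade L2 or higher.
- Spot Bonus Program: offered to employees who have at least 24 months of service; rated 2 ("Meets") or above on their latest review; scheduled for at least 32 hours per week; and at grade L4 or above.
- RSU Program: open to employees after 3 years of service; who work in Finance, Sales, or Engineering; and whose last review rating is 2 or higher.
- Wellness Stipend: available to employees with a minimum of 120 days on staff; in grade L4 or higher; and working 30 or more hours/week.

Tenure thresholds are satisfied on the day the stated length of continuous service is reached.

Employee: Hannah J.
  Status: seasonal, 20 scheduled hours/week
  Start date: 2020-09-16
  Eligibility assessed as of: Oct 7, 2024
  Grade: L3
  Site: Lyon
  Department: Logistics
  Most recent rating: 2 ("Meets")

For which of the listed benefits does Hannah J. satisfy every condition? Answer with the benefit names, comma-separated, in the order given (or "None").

Service from 2020-09-16 to Oct 7, 2024: 1482 days.
Backup Childcare — status seasonal ✓; service 1482 days ≥ 2 months (≈60 days) ✓; site Lyon ✓ → eligible.
401(k) Company Match — status seasonal ✗ (requires full-time or part-time) → not eligible.
AD&D Coverage — status seasonal ✓; rating 2 < 3 ✗ → not eligible.
Mental Health Benefit — service 1482 days ≥ 1 month (≈30 days) ✓; rating 2 ≥ 2 ✓; site Lyon ✗ (not Porto) → not eligible.
Floating Holidays — status seasonal ✓; service 1482 days ≥ 6 weeks (≈42 days) ✓; grade L3 ≥ L2 ✓ → eligible.
Spot Bonus Program — service 1482 days ≥ 24 months (≈720 days) ✓; rating 2 ≥ 2 ✓; 20 hrs/wk < 32 ✗ → not eligible.
RSU Program — service 1482 days ≥ 3 years (≈1095 days) ✓; dept Logistics ✗ → not eligible.
Wellness Stipend — service 1482 days ≥ 120 days ✓; grade L3 < L4 ✗ → not eligible.

Backup Childcare, Floating Holidays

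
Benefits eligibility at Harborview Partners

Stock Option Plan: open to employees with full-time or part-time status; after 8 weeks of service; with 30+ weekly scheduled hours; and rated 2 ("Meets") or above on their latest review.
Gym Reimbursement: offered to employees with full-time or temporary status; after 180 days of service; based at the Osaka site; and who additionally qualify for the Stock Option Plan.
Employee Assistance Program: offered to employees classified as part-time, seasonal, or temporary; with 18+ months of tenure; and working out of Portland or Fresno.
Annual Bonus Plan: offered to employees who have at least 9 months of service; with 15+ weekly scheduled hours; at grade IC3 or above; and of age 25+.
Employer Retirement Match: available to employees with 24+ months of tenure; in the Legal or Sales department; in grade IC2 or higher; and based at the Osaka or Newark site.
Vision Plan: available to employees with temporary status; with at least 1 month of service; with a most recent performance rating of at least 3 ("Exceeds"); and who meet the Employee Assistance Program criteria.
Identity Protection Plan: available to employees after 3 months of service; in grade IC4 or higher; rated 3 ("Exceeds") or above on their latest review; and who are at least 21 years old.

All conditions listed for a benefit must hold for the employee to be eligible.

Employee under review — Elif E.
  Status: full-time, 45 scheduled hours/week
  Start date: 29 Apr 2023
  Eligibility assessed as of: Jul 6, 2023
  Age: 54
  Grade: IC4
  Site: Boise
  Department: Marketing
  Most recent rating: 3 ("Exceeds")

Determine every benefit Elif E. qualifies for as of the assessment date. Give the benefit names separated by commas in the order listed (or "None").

Stock Option Plan

Service from 29 Apr 2023 to Jul 6, 2023: 68 days.
Stock Option Plan — status full-time ✓; service 68 days ≥ 8 weeks (≈56 days) ✓; 45 hrs/wk ≥ 30 ✓; rating 3 ≥ 2 ✓ → eligible.
Gym Reimbursement — status full-time ✓; service 68 days < 180 days ✗ → not eligible.
Employee Assistance Program — status full-time ✗ (requires part-time, seasonal, or temporary) → not eligible.
Annual Bonus Plan — service 68 days < 9 months (≈270 days) ✗ → not eligible.
Employer Retirement Match — service 68 days < 24 months (≈720 days) ✗ → not eligible.
Vision Plan — status full-time ✗ (requires temporary) → not eligible.
Identity Protection Plan — service 68 days < 3 months (≈90 days) ✗ → not eligible.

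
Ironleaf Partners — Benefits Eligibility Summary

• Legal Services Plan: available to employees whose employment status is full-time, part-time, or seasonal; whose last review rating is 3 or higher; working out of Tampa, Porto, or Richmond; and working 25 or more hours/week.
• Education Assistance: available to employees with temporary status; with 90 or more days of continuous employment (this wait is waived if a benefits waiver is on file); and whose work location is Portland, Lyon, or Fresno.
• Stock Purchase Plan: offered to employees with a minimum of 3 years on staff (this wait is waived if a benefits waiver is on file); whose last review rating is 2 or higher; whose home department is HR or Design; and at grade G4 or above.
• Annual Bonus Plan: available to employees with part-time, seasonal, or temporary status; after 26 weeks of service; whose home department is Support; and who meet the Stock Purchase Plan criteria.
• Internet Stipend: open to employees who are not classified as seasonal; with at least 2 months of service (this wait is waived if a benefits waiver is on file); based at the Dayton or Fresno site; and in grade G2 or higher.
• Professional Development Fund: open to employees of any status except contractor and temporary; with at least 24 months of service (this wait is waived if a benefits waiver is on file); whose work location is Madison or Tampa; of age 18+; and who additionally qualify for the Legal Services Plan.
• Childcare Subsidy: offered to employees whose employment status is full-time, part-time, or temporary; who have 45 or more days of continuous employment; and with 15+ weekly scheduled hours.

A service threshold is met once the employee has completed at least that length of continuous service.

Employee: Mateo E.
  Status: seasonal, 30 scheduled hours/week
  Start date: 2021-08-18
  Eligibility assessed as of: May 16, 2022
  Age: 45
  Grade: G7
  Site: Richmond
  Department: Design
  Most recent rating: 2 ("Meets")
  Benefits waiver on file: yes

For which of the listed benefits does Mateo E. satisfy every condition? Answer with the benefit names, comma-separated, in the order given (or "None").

Service from 2021-08-18 to May 16, 2022: 271 days.
Legal Services Plan — status seasonal ✓; rating 2 < 3 ✗ → not eligible.
Education Assistance — status seasonal ✗ (requires temporary) → not eligible.
Stock Purchase Plan — benefits waiver on file ✓; rating 2 ≥ 2 ✓; dept Design ✓; grade G7 ≥ G4 ✓ → eligible.
Annual Bonus Plan — status seasonal ✓; service 271 days ≥ 26 weeks (≈182 days) ✓; dept Design ✗ → not eligible.
Internet Stipend — status seasonal ✗ (excluded) → not eligible.
Professional Development Fund — status seasonal ✓ (not excluded); benefits waiver on file ✓; site Richmond ✗ (not Madison or Tampa) → not eligible.
Childcare Subsidy — status seasonal ✗ (requires full-time, part-time, or temporary) → not eligible.

Stock Purchase Plan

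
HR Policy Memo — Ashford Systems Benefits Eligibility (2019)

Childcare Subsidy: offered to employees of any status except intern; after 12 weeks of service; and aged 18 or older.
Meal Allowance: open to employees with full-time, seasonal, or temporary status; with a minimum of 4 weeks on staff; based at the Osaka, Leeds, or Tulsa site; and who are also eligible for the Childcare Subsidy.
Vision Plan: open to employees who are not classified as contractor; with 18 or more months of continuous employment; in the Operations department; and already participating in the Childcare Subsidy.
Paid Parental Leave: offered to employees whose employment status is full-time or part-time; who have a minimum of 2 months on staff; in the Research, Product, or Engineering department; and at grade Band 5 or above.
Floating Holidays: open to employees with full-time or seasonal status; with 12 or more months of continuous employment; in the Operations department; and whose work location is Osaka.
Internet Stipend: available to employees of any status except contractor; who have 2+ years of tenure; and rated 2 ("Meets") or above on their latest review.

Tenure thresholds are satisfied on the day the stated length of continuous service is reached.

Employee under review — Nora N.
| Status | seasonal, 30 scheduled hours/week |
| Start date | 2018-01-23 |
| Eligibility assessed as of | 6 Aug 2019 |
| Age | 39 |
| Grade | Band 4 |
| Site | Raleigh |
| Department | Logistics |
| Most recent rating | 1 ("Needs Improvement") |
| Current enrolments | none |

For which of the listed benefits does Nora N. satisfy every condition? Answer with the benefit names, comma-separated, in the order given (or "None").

Childcare Subsidy

Service from 2018-01-23 to 6 Aug 2019: 560 days.
Childcare Subsidy — status seasonal ✓ (not excluded); service 560 days ≥ 12 weeks (≈84 days) ✓; age 39 ≥ 18 ✓ → eligible.
Meal Allowance — status seasonal ✓; service 560 days ≥ 4 weeks (≈28 days) ✓; site Raleigh ✗ (not Osaka, Leeds, or Tulsa) → not eligible.
Vision Plan — status seasonal ✓ (not excluded); service 560 days ≥ 18 months (≈540 days) ✓; dept Logistics ✗ → not eligible.
Paid Parental Leave — status seasonal ✗ (requires full-time or part-time) → not eligible.
Floating Holidays — status seasonal ✓; service 560 days ≥ 12 months (≈360 days) ✓; dept Logistics ✗ → not eligible.
Internet Stipend — status seasonal ✓ (not excluded); service 560 days < 2 years (≈730 days) ✗ → not eligible.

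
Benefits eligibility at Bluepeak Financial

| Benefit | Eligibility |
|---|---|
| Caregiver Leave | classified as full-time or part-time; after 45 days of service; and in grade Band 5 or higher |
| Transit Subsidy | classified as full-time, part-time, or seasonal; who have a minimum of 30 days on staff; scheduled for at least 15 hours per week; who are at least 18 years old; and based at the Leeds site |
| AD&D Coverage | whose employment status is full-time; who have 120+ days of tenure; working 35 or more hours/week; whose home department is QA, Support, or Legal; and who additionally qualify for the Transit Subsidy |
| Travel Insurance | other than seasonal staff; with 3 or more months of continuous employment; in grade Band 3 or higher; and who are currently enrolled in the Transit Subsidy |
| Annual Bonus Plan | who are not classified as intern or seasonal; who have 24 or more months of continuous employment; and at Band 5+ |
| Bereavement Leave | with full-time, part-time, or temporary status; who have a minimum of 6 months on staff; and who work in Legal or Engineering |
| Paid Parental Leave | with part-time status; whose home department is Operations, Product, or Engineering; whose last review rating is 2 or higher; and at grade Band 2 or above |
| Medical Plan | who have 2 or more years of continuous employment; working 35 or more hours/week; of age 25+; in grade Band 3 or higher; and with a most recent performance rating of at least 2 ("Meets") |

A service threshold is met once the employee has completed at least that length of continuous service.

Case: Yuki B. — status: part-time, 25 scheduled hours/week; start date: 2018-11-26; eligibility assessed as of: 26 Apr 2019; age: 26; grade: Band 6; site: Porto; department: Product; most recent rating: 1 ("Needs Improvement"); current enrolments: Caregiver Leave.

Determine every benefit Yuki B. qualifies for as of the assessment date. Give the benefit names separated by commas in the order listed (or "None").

Caregiver Leave

Service from 2018-11-26 to 26 Apr 2019: 151 days.
Caregiver Leave — status part-time ✓; service 151 days ≥ 45 days ✓; grade Band 6 ≥ Band 5 ✓ → eligible.
Transit Subsidy — status part-time ✓; service 151 days ≥ 30 days ✓; 25 hrs/wk ≥ 15 ✓; age 26 ≥ 18 ✓; site Porto ✗ (not Leeds) → not eligible.
AD&D Coverage — status part-time ✗ (requires full-time) → not eligible.
Travel Insurance — status part-time ✓ (not excluded); service 151 days ≥ 3 months (≈90 days) ✓; grade Band 6 ≥ Band 3 ✓; not enrolled in Transit Subsidy ✗ → not eligible.
Annual Bonus Plan — status part-time ✓ (not excluded); service 151 days < 24 months (≈720 days) ✗ → not eligible.
Bereavement Leave — status part-time ✓; service 151 days < 6 months (≈180 days) ✗ → not eligible.
Paid Parental Leave — status part-time ✓; dept Product ✓; rating 1 < 2 ✗ → not eligible.
Medical Plan — service 151 days < 2 years (≈730 days) ✗ → not eligible.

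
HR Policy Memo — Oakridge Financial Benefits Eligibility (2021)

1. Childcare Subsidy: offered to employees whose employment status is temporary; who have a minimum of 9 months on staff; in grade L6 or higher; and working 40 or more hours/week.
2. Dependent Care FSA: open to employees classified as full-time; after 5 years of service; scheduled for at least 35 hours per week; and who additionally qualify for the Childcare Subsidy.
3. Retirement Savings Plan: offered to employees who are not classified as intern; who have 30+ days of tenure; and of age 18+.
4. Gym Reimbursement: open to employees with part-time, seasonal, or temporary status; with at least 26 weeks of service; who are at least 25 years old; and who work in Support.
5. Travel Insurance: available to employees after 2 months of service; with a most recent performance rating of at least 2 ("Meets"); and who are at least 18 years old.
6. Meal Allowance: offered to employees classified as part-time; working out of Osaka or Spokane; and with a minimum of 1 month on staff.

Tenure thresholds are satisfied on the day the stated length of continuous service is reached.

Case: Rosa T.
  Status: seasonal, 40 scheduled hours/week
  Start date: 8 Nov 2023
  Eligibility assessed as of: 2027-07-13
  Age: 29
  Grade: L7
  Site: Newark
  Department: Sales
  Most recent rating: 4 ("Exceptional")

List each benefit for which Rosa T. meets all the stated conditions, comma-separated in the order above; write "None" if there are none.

Service from 8 Nov 2023 to 2027-07-13: 1343 days.
Childcare Subsidy — status seasonal ✗ (requires temporary) → not eligible.
Dependent Care FSA — status seasonal ✗ (requires full-time) → not eligible.
Retirement Savings Plan — status seasonal ✓ (not excluded); service 1343 days ≥ 30 days ✓; age 29 ≥ 18 ✓ → eligible.
Gym Reimbursement — status seasonal ✓; service 1343 days ≥ 26 weeks (≈182 days) ✓; age 29 ≥ 25 ✓; dept Sales ✗ → not eligible.
Travel Insurance — service 1343 days ≥ 2 months (≈60 days) ✓; rating 4 ≥ 2 ✓; age 29 ≥ 18 ✓ → eligible.
Meal Allowance — status seasonal ✗ (requires part-time) → not eligible.

Retirement Savings Plan, Travel Insurance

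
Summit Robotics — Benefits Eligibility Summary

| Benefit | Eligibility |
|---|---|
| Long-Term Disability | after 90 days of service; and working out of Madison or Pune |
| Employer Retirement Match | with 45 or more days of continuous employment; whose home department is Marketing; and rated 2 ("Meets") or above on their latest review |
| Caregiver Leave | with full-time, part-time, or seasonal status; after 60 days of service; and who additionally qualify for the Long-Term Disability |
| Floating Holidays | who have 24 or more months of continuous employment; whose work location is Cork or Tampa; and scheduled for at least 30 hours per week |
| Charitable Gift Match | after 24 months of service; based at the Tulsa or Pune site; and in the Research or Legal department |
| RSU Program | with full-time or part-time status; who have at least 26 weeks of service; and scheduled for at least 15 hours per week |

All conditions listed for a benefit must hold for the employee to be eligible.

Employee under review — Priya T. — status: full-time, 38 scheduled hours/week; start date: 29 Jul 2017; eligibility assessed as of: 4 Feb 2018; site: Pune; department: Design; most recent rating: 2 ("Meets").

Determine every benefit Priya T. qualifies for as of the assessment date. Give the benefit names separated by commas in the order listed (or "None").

Long-Term Disability, Caregiver Leave, RSU Program

Service from 29 Jul 2017 to 4 Feb 2018: 190 days.
Long-Term Disability — service 190 days ≥ 90 days ✓; site Pune ✓ → eligible.
Employer Retirement Match — service 190 days ≥ 45 days ✓; dept Design ✗ → not eligible.
Caregiver Leave — status full-time ✓; service 190 days ≥ 60 days ✓; eligible for Long-Term Disability ✓ → eligible.
Floating Holidays — service 190 days < 24 months (≈720 days) ✗ → not eligible.
Charitable Gift Match — service 190 days < 24 months (≈720 days) ✗ → not eligible.
RSU Program — status full-time ✓; service 190 days ≥ 26 weeks (≈182 days) ✓; 38 hrs/wk ≥ 15 ✓ → eligible.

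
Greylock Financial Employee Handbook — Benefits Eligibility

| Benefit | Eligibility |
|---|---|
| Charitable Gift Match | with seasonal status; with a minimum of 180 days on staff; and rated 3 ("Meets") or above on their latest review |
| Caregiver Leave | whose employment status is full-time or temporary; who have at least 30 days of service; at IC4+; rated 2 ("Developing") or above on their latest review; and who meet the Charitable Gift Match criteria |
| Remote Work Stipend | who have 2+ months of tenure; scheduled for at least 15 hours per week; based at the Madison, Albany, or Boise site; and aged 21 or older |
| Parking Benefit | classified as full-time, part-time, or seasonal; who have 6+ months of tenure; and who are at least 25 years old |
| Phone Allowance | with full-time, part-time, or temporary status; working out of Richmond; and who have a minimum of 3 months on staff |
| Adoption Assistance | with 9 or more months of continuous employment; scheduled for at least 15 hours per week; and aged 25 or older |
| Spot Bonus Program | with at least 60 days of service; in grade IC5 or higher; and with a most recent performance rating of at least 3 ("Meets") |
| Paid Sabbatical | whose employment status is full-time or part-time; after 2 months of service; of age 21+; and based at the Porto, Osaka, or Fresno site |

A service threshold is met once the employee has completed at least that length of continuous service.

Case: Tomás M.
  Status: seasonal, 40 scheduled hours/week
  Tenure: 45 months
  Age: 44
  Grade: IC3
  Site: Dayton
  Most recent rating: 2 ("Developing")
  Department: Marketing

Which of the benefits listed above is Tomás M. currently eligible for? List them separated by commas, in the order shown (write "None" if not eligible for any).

Charitable Gift Match — status seasonal ✓; service 45 months ≥ 180 days ✓; rating 2 < 3 ✗ → not eligible.
Caregiver Leave — status seasonal ✗ (requires full-time or temporary) → not eligible.
Remote Work Stipend — service 45 months ≥ 2 months ✓; 40 hrs/wk ≥ 15 ✓; site Dayton ✗ (not Madison, Albany, or Boise) → not eligible.
Parking Benefit — status seasonal ✓; service 45 months ≥ 6 months ✓; age 44 ≥ 25 ✓ → eligible.
Phone Allowance — status seasonal ✗ (requires full-time, part-time, or temporary) → not eligible.
Adoption Assistance — service 45 months ≥ 9 months ✓; 40 hrs/wk ≥ 15 ✓; age 44 ≥ 25 ✓ → eligible.
Spot Bonus Program — service 45 months ≥ 60 days ✓; grade IC3 < IC5 ✗ → not eligible.
Paid Sabbatical — status seasonal ✗ (requires full-time or part-time) → not eligible.

Parking Benefit, Adoption Assistance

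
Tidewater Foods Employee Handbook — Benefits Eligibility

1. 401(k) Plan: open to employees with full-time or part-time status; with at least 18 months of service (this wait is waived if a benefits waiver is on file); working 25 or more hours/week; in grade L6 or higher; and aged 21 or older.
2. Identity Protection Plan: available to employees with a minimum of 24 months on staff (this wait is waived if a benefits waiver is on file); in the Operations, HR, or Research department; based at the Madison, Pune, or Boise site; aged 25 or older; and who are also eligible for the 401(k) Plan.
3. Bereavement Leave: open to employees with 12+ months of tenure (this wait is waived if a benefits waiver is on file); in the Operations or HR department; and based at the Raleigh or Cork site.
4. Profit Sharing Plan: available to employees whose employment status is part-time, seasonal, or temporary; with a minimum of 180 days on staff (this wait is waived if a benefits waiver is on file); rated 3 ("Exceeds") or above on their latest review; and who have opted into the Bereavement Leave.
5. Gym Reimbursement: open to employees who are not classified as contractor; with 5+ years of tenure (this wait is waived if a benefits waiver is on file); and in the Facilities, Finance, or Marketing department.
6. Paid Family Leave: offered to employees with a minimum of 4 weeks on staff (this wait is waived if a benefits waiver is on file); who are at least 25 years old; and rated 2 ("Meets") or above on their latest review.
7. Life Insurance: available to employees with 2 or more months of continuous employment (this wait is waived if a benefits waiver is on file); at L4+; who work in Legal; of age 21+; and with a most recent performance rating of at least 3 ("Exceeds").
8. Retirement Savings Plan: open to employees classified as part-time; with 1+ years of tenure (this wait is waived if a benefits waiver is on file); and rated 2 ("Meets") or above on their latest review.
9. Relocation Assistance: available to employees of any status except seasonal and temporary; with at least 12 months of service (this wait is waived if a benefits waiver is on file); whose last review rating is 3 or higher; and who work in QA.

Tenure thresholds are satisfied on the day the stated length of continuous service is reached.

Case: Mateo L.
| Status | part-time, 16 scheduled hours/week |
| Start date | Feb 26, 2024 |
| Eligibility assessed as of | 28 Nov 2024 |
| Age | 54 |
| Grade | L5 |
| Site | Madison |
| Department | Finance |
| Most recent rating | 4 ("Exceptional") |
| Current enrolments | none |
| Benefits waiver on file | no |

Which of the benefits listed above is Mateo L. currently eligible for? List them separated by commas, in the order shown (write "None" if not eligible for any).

Paid Family Leave

Service from Feb 26, 2024 to 28 Nov 2024: 276 days.
401(k) Plan — status part-time ✓; no waiver, service 276 days < 18 months (≈540 days) ✗ → not eligible.
Identity Protection Plan — no waiver, service 276 days < 24 months (≈720 days) ✗ → not eligible.
Bereavement Leave — no waiver, service 276 days < 12 months (≈360 days) ✗ → not eligible.
Profit Sharing Plan — status part-time ✓; no waiver, service 276 days ≥ 180 days ✓; rating 4 ≥ 3 ✓; not enrolled in Bereavement Leave ✗ → not eligible.
Gym Reimbursement — status part-time ✓ (not excluded); no waiver, service 276 days < 5 years (≈1825 days) ✗ → not eligible.
Paid Family Leave — no waiver, service 276 days ≥ 4 weeks (≈28 days) ✓; age 54 ≥ 25 ✓; rating 4 ≥ 2 ✓ → eligible.
Life Insurance — no waiver, service 276 days ≥ 2 months (≈60 days) ✓; grade L5 ≥ L4 ✓; dept Finance ✗ → not eligible.
Retirement Savings Plan — status part-time ✓; no waiver, service 276 days < 1 year (≈365 days) ✗ → not eligible.
Relocation Assistance — status part-time ✓ (not excluded); no waiver, service 276 days < 12 months (≈360 days) ✗ → not eligible.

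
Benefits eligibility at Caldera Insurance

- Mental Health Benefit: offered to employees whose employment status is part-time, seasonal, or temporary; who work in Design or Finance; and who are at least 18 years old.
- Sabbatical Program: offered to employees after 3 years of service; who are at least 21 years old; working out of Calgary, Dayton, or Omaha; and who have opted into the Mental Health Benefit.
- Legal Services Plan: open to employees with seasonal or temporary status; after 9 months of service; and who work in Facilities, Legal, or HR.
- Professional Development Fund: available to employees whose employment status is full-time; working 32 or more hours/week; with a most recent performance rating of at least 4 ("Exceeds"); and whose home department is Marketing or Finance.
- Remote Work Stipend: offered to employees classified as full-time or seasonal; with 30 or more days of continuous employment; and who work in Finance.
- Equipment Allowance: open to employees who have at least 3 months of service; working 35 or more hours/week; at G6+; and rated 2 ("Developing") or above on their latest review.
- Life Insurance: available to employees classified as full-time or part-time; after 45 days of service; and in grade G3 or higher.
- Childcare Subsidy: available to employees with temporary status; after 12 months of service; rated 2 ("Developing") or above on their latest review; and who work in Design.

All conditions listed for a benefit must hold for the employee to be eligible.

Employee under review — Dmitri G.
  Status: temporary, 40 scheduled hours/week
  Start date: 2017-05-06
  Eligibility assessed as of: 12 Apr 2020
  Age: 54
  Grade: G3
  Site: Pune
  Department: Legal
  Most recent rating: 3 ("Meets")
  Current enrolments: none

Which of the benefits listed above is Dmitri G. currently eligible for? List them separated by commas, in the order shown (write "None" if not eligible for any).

Service from 2017-05-06 to 12 Apr 2020: 1072 days.
Mental Health Benefit — status temporary ✓; dept Legal ✗ → not eligible.
Sabbatical Program — service 1072 days < 3 years (≈1095 days) ✗ → not eligible.
Legal Services Plan — status temporary ✓; service 1072 days ≥ 9 months (≈270 days) ✓; dept Legal ✓ → eligible.
Professional Development Fund — status temporary ✗ (requires full-time) → not eligible.
Remote Work Stipend — status temporary ✗ (requires full-time or seasonal) → not eligible.
Equipment Allowance — service 1072 days ≥ 3 months (≈90 days) ✓; 40 hrs/wk ≥ 35 ✓; grade G3 < G6 ✗ → not eligible.
Life Insurance — status temporary ✗ (requires full-time or part-time) → not eligible.
Childcare Subsidy — status temporary ✓; service 1072 days ≥ 12 months (≈360 days) ✓; rating 3 ≥ 2 ✓; dept Legal ✗ → not eligible.

Legal Services Plan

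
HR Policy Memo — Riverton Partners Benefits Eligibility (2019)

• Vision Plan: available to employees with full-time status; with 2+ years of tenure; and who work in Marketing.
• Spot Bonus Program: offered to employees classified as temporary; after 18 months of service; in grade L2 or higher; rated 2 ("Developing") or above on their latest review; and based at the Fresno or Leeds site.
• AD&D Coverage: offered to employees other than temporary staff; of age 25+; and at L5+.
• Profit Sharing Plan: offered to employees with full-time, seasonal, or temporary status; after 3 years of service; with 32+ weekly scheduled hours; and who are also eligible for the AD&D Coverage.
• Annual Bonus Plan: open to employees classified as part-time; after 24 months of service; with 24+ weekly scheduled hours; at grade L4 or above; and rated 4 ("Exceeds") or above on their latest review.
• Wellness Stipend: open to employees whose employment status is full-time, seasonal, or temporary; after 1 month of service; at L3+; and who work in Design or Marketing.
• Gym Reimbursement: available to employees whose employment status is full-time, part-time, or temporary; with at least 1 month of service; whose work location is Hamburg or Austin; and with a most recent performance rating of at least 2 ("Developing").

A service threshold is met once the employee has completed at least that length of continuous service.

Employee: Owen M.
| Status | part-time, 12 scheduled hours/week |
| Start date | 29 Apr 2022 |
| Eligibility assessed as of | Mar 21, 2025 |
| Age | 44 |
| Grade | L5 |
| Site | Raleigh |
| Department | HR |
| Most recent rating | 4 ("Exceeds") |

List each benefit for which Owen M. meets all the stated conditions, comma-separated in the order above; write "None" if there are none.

Service from 29 Apr 2022 to Mar 21, 2025: 1057 days.
Vision Plan — status part-time ✗ (requires full-time) → not eligible.
Spot Bonus Program — status part-time ✗ (requires temporary) → not eligible.
AD&D Coverage — status part-time ✓ (not excluded); age 44 ≥ 25 ✓; grade L5 ≥ L5 ✓ → eligible.
Profit Sharing Plan — status part-time ✗ (requires full-time, seasonal, or temporary) → not eligible.
Annual Bonus Plan — status part-time ✓; service 1057 days ≥ 24 months (≈720 days) ✓; 12 hrs/wk < 24 ✗ → not eligible.
Wellness Stipend — status part-time ✗ (requires full-time, seasonal, or temporary) → not eligible.
Gym Reimbursement — status part-time ✓; service 1057 days ≥ 1 month (≈30 days) ✓; site Raleigh ✗ (not Hamburg or Austin) → not eligible.

AD&D Coverage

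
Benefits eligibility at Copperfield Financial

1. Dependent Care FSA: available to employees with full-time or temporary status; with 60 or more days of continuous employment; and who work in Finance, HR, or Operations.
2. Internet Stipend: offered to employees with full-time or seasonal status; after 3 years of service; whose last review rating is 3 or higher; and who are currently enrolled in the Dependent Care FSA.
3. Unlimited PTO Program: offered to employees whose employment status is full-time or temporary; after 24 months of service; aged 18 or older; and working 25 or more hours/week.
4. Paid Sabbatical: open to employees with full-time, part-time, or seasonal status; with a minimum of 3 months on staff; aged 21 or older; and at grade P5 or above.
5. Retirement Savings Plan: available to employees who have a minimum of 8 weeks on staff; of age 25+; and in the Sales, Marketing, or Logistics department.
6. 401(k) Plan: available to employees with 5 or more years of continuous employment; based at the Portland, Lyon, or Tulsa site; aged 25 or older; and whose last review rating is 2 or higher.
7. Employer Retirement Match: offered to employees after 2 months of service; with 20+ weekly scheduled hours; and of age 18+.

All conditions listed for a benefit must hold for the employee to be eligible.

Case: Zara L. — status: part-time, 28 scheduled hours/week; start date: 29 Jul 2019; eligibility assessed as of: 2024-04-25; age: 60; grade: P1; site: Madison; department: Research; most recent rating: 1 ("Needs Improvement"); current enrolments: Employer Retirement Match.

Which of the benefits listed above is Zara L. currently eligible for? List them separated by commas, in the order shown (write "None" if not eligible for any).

Employer Retirement Match

Service from 29 Jul 2019 to 2024-04-25: 1732 days.
Dependent Care FSA — status part-time ✗ (requires full-time or temporary) → not eligible.
Internet Stipend — status part-time ✗ (requires full-time or seasonal) → not eligible.
Unlimited PTO Program — status part-time ✗ (requires full-time or temporary) → not eligible.
Paid Sabbatical — status part-time ✓; service 1732 days ≥ 3 months (≈90 days) ✓; age 60 ≥ 21 ✓; grade P1 < P5 ✗ → not eligible.
Retirement Savings Plan — service 1732 days ≥ 8 weeks (≈56 days) ✓; age 60 ≥ 25 ✓; dept Research ✗ → not eligible.
401(k) Plan — service 1732 days < 5 years (≈1825 days) ✗ → not eligible.
Employer Retirement Match — service 1732 days ≥ 2 months (≈60 days) ✓; 28 hrs/wk ≥ 20 ✓; age 60 ≥ 18 ✓ → eligible.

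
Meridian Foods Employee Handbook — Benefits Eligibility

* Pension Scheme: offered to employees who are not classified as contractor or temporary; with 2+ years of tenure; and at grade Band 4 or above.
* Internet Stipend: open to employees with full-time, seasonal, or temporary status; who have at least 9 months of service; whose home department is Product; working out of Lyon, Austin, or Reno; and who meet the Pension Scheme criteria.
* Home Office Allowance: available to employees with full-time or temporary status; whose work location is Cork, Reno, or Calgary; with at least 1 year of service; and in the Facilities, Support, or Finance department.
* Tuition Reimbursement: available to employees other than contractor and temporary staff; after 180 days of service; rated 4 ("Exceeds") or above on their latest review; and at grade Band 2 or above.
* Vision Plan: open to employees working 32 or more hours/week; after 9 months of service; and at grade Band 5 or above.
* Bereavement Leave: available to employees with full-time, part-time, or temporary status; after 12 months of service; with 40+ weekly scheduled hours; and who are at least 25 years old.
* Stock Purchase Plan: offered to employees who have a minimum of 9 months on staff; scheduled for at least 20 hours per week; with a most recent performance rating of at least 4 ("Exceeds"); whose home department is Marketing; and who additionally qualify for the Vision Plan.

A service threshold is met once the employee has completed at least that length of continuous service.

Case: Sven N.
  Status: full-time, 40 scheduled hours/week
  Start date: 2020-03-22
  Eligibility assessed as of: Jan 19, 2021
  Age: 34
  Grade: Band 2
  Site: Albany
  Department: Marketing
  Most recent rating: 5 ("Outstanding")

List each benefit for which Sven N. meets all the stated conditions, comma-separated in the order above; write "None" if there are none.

Service from 2020-03-22 to Jan 19, 2021: 303 days.
Pension Scheme — status full-time ✓ (not excluded); service 303 days < 2 years (≈730 days) ✗ → not eligible.
Internet Stipend — status full-time ✓; service 303 days ≥ 9 months (≈270 days) ✓; dept Marketing ✗ → not eligible.
Home Office Allowance — status full-time ✓; site Albany ✗ (not Cork, Reno, or Calgary) → not eligible.
Tuition Reimbursement — status full-time ✓ (not excluded); service 303 days ≥ 180 days ✓; rating 5 ≥ 4 ✓; grade Band 2 ≥ Band 2 ✓ → eligible.
Vision Plan — 40 hrs/wk ≥ 32 ✓; service 303 days ≥ 9 months (≈270 days) ✓; grade Band 2 < Band 5 ✗ → not eligible.
Bereavement Leave — status full-time ✓; service 303 days < 12 months (≈360 days) ✗ → not eligible.
Stock Purchase Plan — service 303 days ≥ 9 months (≈270 days) ✓; 40 hrs/wk ≥ 20 ✓; rating 5 ≥ 4 ✓; dept Marketing ✓; not eligible for Vision Plan ✗ → not eligible.

Tuition Reimbursement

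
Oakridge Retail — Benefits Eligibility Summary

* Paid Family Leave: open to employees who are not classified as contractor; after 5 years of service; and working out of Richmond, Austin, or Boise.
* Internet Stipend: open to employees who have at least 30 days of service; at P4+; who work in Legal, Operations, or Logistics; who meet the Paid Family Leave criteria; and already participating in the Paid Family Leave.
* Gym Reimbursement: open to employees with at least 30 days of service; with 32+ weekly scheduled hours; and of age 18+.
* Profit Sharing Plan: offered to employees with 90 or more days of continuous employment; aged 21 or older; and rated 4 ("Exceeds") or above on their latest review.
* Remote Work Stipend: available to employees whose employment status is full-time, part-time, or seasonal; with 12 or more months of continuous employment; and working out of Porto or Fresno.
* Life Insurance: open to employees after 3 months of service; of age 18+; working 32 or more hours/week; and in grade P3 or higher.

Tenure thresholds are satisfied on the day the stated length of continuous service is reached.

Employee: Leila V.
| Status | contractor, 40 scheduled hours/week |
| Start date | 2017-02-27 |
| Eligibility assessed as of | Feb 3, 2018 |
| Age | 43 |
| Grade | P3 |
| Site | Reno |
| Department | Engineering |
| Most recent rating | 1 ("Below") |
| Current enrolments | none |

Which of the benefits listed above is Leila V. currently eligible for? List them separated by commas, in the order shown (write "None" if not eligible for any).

Gym Reimbursement, Life Insurance

Service from 2017-02-27 to Feb 3, 2018: 341 days.
Paid Family Leave — status contractor ✗ (excluded) → not eligible.
Internet Stipend — service 341 days ≥ 30 days ✓; grade P3 < P4 ✗ → not eligible.
Gym Reimbursement — service 341 days ≥ 30 days ✓; 40 hrs/wk ≥ 32 ✓; age 43 ≥ 18 ✓ → eligible.
Profit Sharing Plan — service 341 days ≥ 90 days ✓; age 43 ≥ 21 ✓; rating 1 < 4 ✗ → not eligible.
Remote Work Stipend — status contractor ✗ (requires full-time, part-time, or seasonal) → not eligible.
Life Insurance — service 341 days ≥ 3 months (≈90 days) ✓; age 43 ≥ 18 ✓; 40 hrs/wk ≥ 32 ✓; grade P3 ≥ P3 ✓ → eligible.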